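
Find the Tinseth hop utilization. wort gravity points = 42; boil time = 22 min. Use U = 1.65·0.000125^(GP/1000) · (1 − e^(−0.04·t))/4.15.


bigness = 1.65·0.000125^(42/1000) = 1.1312
boil_factor = (1 − e^(−0.04·22))/4.15 = 0.1410
U = 1.1312 · 0.1410

0.1595


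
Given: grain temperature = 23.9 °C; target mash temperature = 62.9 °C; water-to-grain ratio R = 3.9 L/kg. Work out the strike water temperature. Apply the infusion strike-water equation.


T_strike = (0.41/R)·(T_mash − T_grain) + T_mash
T_strike = (0.41/3.9)·(62.9 − 23.9) + 62.9

67.0000 °C


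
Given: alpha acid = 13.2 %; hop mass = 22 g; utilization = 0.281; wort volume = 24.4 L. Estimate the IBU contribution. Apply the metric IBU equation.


IBU = (α/100)·mass·U·1000 / V
IBU = (13.2/100)·22·0.281·1000 / 24.4

33.4436 IBU


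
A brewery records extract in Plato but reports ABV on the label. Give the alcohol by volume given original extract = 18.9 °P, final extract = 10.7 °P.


SG = 259/(259 − P);  ABV = (OG − FG)·131.25
OG = 259/(259 − 18.9) = 1.0787
FG = 259/(259 − 10.7) = 1.0431
ABV = (1.0787 − 1.0431)·131.25

4.6757 % ABV


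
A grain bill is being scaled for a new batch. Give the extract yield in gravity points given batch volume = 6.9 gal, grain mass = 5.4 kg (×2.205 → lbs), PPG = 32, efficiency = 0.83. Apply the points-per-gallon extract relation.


points = lbs × PPG × eff / vol
lbs = 5.4 × 2.205 = 11.9070
points = 11.9070 × 32 × 0.83 / 6.9

45.8333 points


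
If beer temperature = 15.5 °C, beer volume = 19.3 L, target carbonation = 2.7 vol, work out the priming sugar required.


residual = 14.695·(0.01821 + 0.09011·e^(−0.04·T));  sugar = (target − residual)·4.0·V
residual = 14.695·(0.01821 + 0.09011·e^(−0.04·15.5)) = 0.9799
sugar = (2.7 − 0.9799)·4.0·19.3

132.7899 g


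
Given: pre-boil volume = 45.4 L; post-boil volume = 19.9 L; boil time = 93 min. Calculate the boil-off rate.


rate = (V_pre − V_post) / (t_min/60)
rate = (45.4 − 19.9) / (93/60)

16.4516 L/hr


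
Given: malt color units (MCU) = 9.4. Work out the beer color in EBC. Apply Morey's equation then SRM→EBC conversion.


SRM = 1.4922·MCU^0.6859;  EBC = SRM·1.97
SRM = 1.4922·9.4^0.6859 = 6.9390
EBC = 6.9390·1.97

13.6698 EBC


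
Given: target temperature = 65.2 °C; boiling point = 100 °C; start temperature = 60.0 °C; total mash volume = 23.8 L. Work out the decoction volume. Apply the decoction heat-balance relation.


V_dec = V_total·(T_target − T_start)/(T_boil − T_start)
V_dec = 23.8·(65.2 − 60.0)/(100 − 60.0)

3.0940 L


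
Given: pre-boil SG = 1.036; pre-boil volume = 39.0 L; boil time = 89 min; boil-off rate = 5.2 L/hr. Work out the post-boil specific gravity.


V_post = V_pre − rate·(t/60);  SG_post = 1 + (SG_pre−1)·V_pre/V_post
V_post = 39.0 − 5.2·(89/60) = 31.2867
SG_post = 1 + (1.036 − 1)·39.0/31.2867

1.0449


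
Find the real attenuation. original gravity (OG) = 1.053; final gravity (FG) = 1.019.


AA = (OG−FG)/(OG−1)·100;  RA = AA·0.8192
AA = (1.053 − 1.019)/(1.053 − 1)·100 = 64.1509
RA = 64.1509·0.8192

52.5525 %


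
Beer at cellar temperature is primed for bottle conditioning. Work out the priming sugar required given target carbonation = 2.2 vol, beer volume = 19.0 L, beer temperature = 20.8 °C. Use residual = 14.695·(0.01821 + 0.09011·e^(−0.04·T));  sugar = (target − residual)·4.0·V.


residual = 14.695·(0.01821 + 0.09011·e^(−0.04·20.8)) = 0.8438
sugar = (2.2 − 0.8438)·4.0·19.0

103.0678 g


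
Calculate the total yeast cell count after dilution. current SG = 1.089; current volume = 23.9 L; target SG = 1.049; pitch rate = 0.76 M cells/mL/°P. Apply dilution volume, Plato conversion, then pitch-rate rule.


V_w = V·((SG_c−1)/(SG_t−1)−1);  °P = 259 − 259/SG_t;  cells = rate·(V+V_w)·°P
V_w = 23.9·((1.089−1)/(1.049−1)−1) = 19.5102
V_final = 23.9 + 19.5102 = 43.4102
°P = 259 − 259/1.049 = 12.0982
cells = 0.76·43.4102·12.0982

399.1405 billion cells


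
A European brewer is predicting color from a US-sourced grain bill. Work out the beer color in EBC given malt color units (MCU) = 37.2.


SRM = 1.4922·MCU^0.6859;  EBC = SRM·1.97
SRM = 1.4922·37.2^0.6859 = 17.8264
EBC = 17.8264·1.97

35.1179 EBC


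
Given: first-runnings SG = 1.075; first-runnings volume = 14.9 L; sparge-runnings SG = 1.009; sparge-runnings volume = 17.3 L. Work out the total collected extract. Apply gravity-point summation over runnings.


total = Σ (SG_i − 1)·1000·V_i
first = (1.075 − 1)·1000·14.9 = 1117.5000
sparge = (1.009 − 1)·1000·17.3 = 155.7000
total = 1117.5000 + 155.7000

1273.2000 gravity·L


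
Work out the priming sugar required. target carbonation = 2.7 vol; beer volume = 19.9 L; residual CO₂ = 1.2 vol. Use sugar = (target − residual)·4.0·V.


sugar = (2.7 − 1.2)·4.0·19.9

119.4000 g


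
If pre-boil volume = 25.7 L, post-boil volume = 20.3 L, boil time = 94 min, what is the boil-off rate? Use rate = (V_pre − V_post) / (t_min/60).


rate = (25.7 − 20.3) / (94/60)

3.4468 L/hr


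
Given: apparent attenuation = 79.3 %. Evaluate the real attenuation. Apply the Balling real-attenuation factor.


RA = AA · 0.8192
RA = 79.3 · 0.8192

64.9626 %


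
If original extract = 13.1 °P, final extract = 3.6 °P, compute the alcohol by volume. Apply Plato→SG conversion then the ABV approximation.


SG = 259/(259 − P);  ABV = (OG − FG)·131.25
OG = 259/(259 − 13.1) = 1.0533
FG = 259/(259 − 3.6) = 1.0141
ABV = (1.0533 − 1.0141)·131.25

5.1421 % ABV


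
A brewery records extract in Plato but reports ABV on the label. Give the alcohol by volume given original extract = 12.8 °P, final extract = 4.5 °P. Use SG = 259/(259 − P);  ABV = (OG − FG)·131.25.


OG = 259/(259 − 12.8) = 1.0520
FG = 259/(259 − 4.5) = 1.0177
ABV = (1.0520 − 1.0177)·131.25

4.5030 % ABV


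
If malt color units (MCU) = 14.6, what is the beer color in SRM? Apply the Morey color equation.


SRM = 1.4922 · MCU^0.6859
SRM = 1.4922 · 14.6^0.6859

9.3855 SRM


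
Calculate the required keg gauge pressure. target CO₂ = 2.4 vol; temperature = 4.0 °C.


psi = vols/(0.01821 + 0.09011·e^(−0.04·T)) − 14.695
psi = 2.4/(0.01821 + 0.09011·e^(−0.04·4.0)) − 14.695

10.5690 psi


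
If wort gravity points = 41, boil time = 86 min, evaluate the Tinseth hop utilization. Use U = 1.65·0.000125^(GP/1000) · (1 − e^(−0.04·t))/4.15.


bigness = 1.65·0.000125^(41/1000) = 1.1415
boil_factor = (1 − e^(−0.04·86))/4.15 = 0.2332
U = 1.1415 · 0.2332

0.2662


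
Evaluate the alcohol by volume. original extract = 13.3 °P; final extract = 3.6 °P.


SG = 259/(259 − P);  ABV = (OG − FG)·131.25
OG = 259/(259 − 13.3) = 1.0541
FG = 259/(259 − 3.6) = 1.0141
ABV = (1.0541 − 1.0141)·131.25

5.2547 % ABV


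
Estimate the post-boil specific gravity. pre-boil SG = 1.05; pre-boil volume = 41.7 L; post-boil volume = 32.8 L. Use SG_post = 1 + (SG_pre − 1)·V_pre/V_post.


pts_pre = (1.05 − 1)·1000 = 50.0000
pts_post = 50.0000·41.7/32.8 = 63.5671
SG_post = 1 + 63.5671/1000

1.0636


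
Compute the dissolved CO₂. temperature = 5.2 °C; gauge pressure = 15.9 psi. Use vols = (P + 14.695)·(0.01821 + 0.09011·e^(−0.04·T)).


vols = (15.9 + 14.695)·(0.01821 + 0.09011·e^(−0.04·5.2))

2.7963 volumes


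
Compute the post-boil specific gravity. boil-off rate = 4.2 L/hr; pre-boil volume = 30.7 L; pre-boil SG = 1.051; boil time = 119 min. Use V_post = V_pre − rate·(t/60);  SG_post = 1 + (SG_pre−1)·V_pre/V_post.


V_post = 30.7 − 4.2·(119/60) = 22.3700
SG_post = 1 + (1.051 − 1)·30.7/22.3700

1.0700


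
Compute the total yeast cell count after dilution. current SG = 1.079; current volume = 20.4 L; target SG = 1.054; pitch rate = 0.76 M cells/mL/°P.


V_w = V·((SG_c−1)/(SG_t−1)−1);  °P = 259 − 259/SG_t;  cells = rate·(V+V_w)·°P
V_w = 20.4·((1.079−1)/(1.054−1)−1) = 9.4444
V_final = 20.4 + 9.4444 = 29.8444
°P = 259 − 259/1.054 = 13.2694
cells = 0.76·29.8444·13.2694

300.9747 billion cells


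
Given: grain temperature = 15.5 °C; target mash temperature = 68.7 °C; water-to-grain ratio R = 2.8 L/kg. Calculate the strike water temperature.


T_strike = (0.41/R)·(T_mash − T_grain) + T_mash
T_strike = (0.41/2.8)·(68.7 − 15.5) + 68.7

76.4900 °C


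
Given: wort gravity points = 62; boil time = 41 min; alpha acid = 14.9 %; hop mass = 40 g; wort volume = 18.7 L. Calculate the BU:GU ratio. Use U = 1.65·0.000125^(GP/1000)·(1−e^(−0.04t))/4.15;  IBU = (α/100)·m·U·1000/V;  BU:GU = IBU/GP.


U = 1.65·0.000125^(62/1000)·(1−e^(−0.04·41))/4.15 = 0.1836
IBU = (14.9/100)·40·0.1836·1000/18.7 = 58.5052
BU:GU = 58.5052/62

0.9436


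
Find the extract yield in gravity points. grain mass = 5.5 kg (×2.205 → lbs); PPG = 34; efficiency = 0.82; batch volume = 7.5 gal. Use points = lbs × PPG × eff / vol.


lbs = 5.5 × 2.205 = 12.1275
points = 12.1275 × 34 × 0.82 / 7.5

45.0820 points


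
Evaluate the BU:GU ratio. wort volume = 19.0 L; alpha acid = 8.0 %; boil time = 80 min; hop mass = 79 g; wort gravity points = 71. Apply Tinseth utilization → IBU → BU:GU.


U = 1.65·0.000125^(GP/1000)·(1−e^(−0.04t))/4.15;  IBU = (α/100)·m·U·1000/V;  BU:GU = IBU/GP
U = 1.65·0.000125^(71/1000)·(1−e^(−0.04·80))/4.15 = 0.2015
IBU = (8.0/100)·79·0.2015·1000/19.0 = 67.0203
BU:GU = 67.0203/71

0.9439


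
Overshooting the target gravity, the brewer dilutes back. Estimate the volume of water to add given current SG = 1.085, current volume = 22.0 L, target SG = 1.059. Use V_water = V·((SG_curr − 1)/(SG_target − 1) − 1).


V_water = 22.0·((1.085 − 1)/(1.059 − 1) − 1)

9.6949 L


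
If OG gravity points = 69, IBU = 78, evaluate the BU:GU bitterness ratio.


BU:GU = IBU / OG_points
BU:GU = 78 / 69

1.1304


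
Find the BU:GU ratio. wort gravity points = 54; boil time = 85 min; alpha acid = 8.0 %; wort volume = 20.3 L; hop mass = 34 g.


U = 1.65·0.000125^(GP/1000)·(1−e^(−0.04t))/4.15;  IBU = (α/100)·m·U·1000/V;  BU:GU = IBU/GP
U = 1.65·0.000125^(54/1000)·(1−e^(−0.04·85))/4.15 = 0.2366
IBU = (8.0/100)·34·0.2366·1000/20.3 = 31.6957
BU:GU = 31.6957/54

0.5870


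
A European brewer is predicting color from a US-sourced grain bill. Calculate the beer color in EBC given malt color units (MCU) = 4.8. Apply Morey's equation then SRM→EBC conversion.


SRM = 1.4922·MCU^0.6859;  EBC = SRM·1.97
SRM = 1.4922·4.8^0.6859 = 4.3761
EBC = 4.3761·1.97

8.6210 EBC


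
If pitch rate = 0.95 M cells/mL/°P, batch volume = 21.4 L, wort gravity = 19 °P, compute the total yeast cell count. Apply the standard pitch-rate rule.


cells (billions) = rate · V_L · °P
cells = 0.95 · 21.4 · 19

386.2700 billion cells


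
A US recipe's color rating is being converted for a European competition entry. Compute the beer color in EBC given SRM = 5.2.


EBC = SRM · 1.97
EBC = 5.2 · 1.97

10.2440 EBC


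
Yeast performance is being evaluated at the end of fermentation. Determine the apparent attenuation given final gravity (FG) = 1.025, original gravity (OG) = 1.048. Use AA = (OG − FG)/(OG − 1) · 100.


AA = (1.048 − 1.025)/(1.048 − 1) · 100

47.9167 %


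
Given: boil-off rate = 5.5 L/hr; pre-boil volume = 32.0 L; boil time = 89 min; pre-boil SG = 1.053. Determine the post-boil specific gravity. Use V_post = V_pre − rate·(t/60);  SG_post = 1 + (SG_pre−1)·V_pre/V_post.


V_post = 32.0 − 5.5·(89/60) = 23.8417
SG_post = 1 + (1.053 − 1)·32.0/23.8417

1.0711


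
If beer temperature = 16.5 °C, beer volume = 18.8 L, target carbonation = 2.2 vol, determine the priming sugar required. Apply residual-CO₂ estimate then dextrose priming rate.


residual = 14.695·(0.01821 + 0.09011·e^(−0.04·T));  sugar = (target − residual)·4.0·V
residual = 14.695·(0.01821 + 0.09011·e^(−0.04·16.5)) = 0.9520
sugar = (2.2 − 0.9520)·4.0·18.8

93.8501 g


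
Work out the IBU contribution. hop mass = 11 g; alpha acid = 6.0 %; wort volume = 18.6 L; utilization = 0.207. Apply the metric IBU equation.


IBU = (α/100)·mass·U·1000 / V
IBU = (6.0/100)·11·0.207·1000 / 18.6

7.3452 IBU


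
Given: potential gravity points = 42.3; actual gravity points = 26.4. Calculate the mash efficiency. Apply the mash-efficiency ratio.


efficiency = actual / potential × 100
efficiency = 26.4 / 42.3 × 100

62.4113 %


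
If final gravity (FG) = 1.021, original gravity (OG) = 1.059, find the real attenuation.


AA = (OG−FG)/(OG−1)·100;  RA = AA·0.8192
AA = (1.059 − 1.021)/(1.059 − 1)·100 = 64.4068
RA = 64.4068·0.8192

52.7620 %


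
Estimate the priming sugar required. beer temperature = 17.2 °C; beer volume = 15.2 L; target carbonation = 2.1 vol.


residual = 14.695·(0.01821 + 0.09011·e^(−0.04·T));  sugar = (target − residual)·4.0·V
residual = 14.695·(0.01821 + 0.09011·e^(−0.04·17.2)) = 0.9331
sugar = (2.1 − 0.9331)·4.0·15.2

70.9478 g


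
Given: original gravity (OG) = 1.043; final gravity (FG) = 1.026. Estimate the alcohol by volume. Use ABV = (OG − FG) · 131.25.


ABV = (1.043 − 1.026) · 131.25

2.2312 % ABV


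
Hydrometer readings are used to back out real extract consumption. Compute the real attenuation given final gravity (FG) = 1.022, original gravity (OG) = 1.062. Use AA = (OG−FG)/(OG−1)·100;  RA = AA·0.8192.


AA = (1.062 − 1.022)/(1.062 − 1)·100 = 64.5161
RA = 64.5161·0.8192

52.8516 %


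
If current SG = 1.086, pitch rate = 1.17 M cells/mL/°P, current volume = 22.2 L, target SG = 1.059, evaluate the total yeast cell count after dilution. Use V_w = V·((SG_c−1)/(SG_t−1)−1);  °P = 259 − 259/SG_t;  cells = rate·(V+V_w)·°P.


V_w = 22.2·((1.086−1)/(1.059−1)−1) = 10.1593
V_final = 22.2 + 10.1593 = 32.3593
°P = 259 − 259/1.059 = 14.4297
cells = 1.17·32.3593·14.4297

546.3124 billion cells


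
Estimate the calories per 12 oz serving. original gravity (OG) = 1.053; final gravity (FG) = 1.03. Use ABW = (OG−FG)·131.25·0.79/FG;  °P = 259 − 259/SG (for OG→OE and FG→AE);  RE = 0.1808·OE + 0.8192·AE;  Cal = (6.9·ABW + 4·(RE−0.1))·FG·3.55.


ABW = (1.053 − 1.03)·131.25·0.79/1.03 = 2.3154
OE = 259 − 259/1.053 = 13.0361 °P
AE = 259 − 259/1.03 = 7.5437 °P
RE = 0.1808·13.0361 + 0.8192·7.5437 = 8.5367 °P
Cal = (6.9·2.3154 + 4·(8.5367−0.1))·1.03·3.55

181.8114 kcal


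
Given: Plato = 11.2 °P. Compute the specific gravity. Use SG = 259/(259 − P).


SG = 259/(259 − 11.2)

1.0452


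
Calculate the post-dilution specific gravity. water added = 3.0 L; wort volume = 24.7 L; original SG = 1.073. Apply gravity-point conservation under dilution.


SG_new = 1 + (SG_old − 1)·V_old/(V_old + V_water)
pts = (1.073 − 1)·1000·24.7/(24.7 + 3.0) = 65.0939
SG_new = 1 + 65.0939/1000

1.0651


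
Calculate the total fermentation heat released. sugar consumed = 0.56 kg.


Q = m_sugar · 590 kJ/kg
Q = 0.56 · 590

330.4000 kJ


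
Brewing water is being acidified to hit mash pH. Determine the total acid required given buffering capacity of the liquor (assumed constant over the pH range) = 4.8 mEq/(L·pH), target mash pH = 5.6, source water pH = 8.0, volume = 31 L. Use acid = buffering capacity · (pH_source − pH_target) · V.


acid = 4.8 · (8.0 − 5.6) · 31

357.1200 mEq


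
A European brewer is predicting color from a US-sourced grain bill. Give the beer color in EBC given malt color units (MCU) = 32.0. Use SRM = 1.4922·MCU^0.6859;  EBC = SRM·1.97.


SRM = 1.4922·32.0^0.6859 = 16.0772
EBC = 16.0772·1.97

31.6720 EBC


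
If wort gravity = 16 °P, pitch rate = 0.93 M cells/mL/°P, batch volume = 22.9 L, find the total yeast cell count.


cells (billions) = rate · V_L · °P
cells = 0.93 · 22.9 · 16

340.7520 billion cells


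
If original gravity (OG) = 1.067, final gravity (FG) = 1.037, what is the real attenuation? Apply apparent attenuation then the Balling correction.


AA = (OG−FG)/(OG−1)·100;  RA = AA·0.8192
AA = (1.067 − 1.037)/(1.067 − 1)·100 = 44.7761
RA = 44.7761·0.8192

36.6806 %


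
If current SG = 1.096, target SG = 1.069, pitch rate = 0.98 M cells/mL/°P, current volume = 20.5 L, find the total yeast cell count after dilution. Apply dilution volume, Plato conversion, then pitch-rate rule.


V_w = V·((SG_c−1)/(SG_t−1)−1);  °P = 259 − 259/SG_t;  cells = rate·(V+V_w)·°P
V_w = 20.5·((1.096−1)/(1.069−1)−1) = 8.0217
V_final = 20.5 + 8.0217 = 28.5217
°P = 259 − 259/1.069 = 16.7175
cells = 0.98·28.5217·16.7175

467.2757 billion cells


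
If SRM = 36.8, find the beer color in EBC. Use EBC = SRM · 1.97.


EBC = 36.8 · 1.97

72.4960 EBC


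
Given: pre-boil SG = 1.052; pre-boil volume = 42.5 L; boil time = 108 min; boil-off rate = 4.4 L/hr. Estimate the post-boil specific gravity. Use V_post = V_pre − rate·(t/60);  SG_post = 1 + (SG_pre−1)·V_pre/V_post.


V_post = 42.5 − 4.4·(108/60) = 34.5800
SG_post = 1 + (1.052 − 1)·42.5/34.5800

1.0639


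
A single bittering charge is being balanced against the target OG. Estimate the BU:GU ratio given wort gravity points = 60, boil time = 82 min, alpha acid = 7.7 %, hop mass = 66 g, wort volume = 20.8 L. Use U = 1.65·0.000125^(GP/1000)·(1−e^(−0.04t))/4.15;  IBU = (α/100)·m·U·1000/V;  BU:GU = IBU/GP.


U = 1.65·0.000125^(60/1000)·(1−e^(−0.04·82))/4.15 = 0.2231
IBU = (7.7/100)·66·0.2231·1000/20.8 = 54.5211
BU:GU = 54.5211/60

0.9087


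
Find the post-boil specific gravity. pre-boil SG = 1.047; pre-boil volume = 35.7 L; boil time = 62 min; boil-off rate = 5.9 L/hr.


V_post = V_pre − rate·(t/60);  SG_post = 1 + (SG_pre−1)·V_pre/V_post
V_post = 35.7 − 5.9·(62/60) = 29.6033
SG_post = 1 + (1.047 − 1)·35.7/29.6033

1.0567


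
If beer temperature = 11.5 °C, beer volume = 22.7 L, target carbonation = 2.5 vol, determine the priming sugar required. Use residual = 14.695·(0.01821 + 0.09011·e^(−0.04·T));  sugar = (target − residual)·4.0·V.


residual = 14.695·(0.01821 + 0.09011·e^(−0.04·11.5)) = 1.1035
sugar = (2.5 − 1.1035)·4.0·22.7

126.8003 g


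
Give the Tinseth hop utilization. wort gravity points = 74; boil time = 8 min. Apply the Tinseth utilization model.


U = 1.65·0.000125^(GP/1000) · (1 − e^(−0.04·t))/4.15
bigness = 1.65·0.000125^(74/1000) = 0.8485
boil_factor = (1 − e^(−0.04·8))/4.15 = 0.0660
U = 0.8485 · 0.0660

0.0560


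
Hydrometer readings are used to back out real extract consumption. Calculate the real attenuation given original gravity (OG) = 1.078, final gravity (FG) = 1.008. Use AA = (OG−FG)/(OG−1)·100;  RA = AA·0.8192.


AA = (1.078 − 1.008)/(1.078 − 1)·100 = 89.7436
RA = 89.7436·0.8192

73.5179 %


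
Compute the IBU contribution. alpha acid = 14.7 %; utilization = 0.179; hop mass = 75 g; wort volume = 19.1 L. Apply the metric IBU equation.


IBU = (α/100)·mass·U·1000 / V
IBU = (14.7/100)·75·0.179·1000 / 19.1

103.3233 IBU


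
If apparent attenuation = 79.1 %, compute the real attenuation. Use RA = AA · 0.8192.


RA = 79.1 · 0.8192

64.7987 %


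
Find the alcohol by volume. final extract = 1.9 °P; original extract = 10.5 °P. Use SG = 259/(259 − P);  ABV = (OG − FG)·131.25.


OG = 259/(259 − 10.5) = 1.0423
FG = 259/(259 − 1.9) = 1.0074
ABV = (1.0423 − 1.0074)·131.25

4.5758 % ABV


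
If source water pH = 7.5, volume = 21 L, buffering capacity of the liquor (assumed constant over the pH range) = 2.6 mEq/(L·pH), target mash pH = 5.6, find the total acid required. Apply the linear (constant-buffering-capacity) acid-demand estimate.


acid = buffering capacity · (pH_source − pH_target) · V
acid = 2.6 · (7.5 − 5.6) · 21

103.7400 mEq


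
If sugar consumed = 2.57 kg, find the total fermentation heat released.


Q = m_sugar · 590 kJ/kg
Q = 2.57 · 590

1516.3000 kJ


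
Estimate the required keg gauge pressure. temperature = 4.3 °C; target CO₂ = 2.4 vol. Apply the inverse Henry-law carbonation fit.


psi = vols/(0.01821 + 0.09011·e^(−0.04·T)) − 14.695
psi = 2.4/(0.01821 + 0.09011·e^(−0.04·4.3)) − 14.695

10.8150 psi


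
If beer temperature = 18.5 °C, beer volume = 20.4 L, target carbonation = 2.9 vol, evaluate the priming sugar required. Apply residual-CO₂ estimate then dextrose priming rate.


residual = 14.695·(0.01821 + 0.09011·e^(−0.04·T));  sugar = (target − residual)·4.0·V
residual = 14.695·(0.01821 + 0.09011·e^(−0.04·18.5)) = 0.8994
sugar = (2.9 − 0.8994)·4.0·20.4

163.2511 g


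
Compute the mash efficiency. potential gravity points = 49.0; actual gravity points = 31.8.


efficiency = actual / potential × 100
efficiency = 31.8 / 49.0 × 100

64.8980 %


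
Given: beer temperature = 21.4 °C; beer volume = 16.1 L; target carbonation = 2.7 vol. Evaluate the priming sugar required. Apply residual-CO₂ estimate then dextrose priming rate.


residual = 14.695·(0.01821 + 0.09011·e^(−0.04·T));  sugar = (target − residual)·4.0·V
residual = 14.695·(0.01821 + 0.09011·e^(−0.04·21.4)) = 0.8302
sugar = (2.7 − 0.8302)·4.0·16.1

120.4165 g


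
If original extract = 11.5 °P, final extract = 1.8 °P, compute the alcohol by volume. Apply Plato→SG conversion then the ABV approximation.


SG = 259/(259 − P);  ABV = (OG − FG)·131.25
OG = 259/(259 − 11.5) = 1.0465
FG = 259/(259 − 1.8) = 1.0070
ABV = (1.0465 − 1.0070)·131.25

5.1799 % ABV


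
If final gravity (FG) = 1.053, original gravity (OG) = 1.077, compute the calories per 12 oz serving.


ABW = (OG−FG)·131.25·0.79/FG;  °P = 259 − 259/SG (for OG→OE and FG→AE);  RE = 0.1808·OE + 0.8192·AE;  Cal = (6.9·ABW + 4·(RE−0.1))·FG·3.55
ABW = (1.077 − 1.053)·131.25·0.79/1.053 = 2.3632
OE = 259 − 259/1.077 = 18.5172 °P
AE = 259 − 259/1.053 = 13.0361 °P
RE = 0.1808·18.5172 + 0.8192·13.0361 = 14.0271 °P
Cal = (6.9·2.3632 + 4·(14.0271−0.1))·1.053·3.55

269.2017 kcal


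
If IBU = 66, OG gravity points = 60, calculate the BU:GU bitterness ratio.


BU:GU = IBU / OG_points
BU:GU = 66 / 60

1.1000


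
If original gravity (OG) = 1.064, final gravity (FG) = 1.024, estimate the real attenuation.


AA = (OG−FG)/(OG−1)·100;  RA = AA·0.8192
AA = (1.064 − 1.024)/(1.064 − 1)·100 = 62.5000
RA = 62.5000·0.8192

51.2000 %


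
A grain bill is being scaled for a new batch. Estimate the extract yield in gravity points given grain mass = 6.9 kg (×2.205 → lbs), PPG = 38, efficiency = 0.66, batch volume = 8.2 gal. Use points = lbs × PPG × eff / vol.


lbs = 6.9 × 2.205 = 15.2145
points = 15.2145 × 38 × 0.66 / 8.2

46.5341 points


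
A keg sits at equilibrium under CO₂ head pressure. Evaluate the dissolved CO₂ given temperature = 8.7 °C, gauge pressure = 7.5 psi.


vols = (P + 14.695)·(0.01821 + 0.09011·e^(−0.04·T))
vols = (7.5 + 14.695)·(0.01821 + 0.09011·e^(−0.04·8.7))

1.8164 volumes


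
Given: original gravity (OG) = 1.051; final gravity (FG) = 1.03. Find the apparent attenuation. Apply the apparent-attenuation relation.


AA = (OG − FG)/(OG − 1) · 100
AA = (1.051 − 1.03)/(1.051 − 1) · 100

41.1765 %


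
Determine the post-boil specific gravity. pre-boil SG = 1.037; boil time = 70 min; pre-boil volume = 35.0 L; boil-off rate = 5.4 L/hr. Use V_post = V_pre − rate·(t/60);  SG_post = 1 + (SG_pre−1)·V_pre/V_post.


V_post = 35.0 − 5.4·(70/60) = 28.7000
SG_post = 1 + (1.037 − 1)·35.0/28.7000

1.0451


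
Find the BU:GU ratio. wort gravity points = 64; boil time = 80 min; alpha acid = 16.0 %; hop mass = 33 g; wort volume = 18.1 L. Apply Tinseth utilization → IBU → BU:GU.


U = 1.65·0.000125^(GP/1000)·(1−e^(−0.04t))/4.15;  IBU = (α/100)·m·U·1000/V;  BU:GU = IBU/GP
U = 1.65·0.000125^(64/1000)·(1−e^(−0.04·80))/4.15 = 0.2146
IBU = (16.0/100)·33·0.2146·1000/18.1 = 62.5921
BU:GU = 62.5921/64

0.9780


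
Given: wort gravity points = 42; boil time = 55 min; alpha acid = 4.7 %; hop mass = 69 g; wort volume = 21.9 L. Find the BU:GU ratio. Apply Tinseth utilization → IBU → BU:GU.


U = 1.65·0.000125^(GP/1000)·(1−e^(−0.04t))/4.15;  IBU = (α/100)·m·U·1000/V;  BU:GU = IBU/GP
U = 1.65·0.000125^(42/1000)·(1−e^(−0.04·55))/4.15 = 0.2424
IBU = (4.7/100)·69·0.2424·1000/21.9 = 35.8928
BU:GU = 35.8928/42

0.8546


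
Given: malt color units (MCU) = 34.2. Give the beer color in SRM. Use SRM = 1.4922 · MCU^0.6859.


SRM = 1.4922 · 34.2^0.6859

16.8273 SRM


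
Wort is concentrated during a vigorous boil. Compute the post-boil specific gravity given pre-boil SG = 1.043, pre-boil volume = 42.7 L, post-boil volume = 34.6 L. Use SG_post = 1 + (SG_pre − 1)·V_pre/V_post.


pts_pre = (1.043 − 1)·1000 = 43.0000
pts_post = 43.0000·42.7/34.6 = 53.0665
SG_post = 1 + 53.0665/1000

1.0531


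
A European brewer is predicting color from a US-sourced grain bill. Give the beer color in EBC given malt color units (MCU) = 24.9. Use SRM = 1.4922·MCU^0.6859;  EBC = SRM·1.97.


SRM = 1.4922·24.9^0.6859 = 13.5357
EBC = 13.5357·1.97

26.6653 EBC


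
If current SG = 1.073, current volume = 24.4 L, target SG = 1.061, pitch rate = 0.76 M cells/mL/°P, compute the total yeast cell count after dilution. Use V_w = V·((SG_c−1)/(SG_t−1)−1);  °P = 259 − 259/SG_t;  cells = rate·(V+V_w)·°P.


V_w = 24.4·((1.073−1)/(1.061−1)−1) = 4.8000
V_final = 24.4 + 4.8000 = 29.2000
°P = 259 − 259/1.061 = 14.8907
cells = 0.76·29.2000·14.8907

330.4537 billion cells


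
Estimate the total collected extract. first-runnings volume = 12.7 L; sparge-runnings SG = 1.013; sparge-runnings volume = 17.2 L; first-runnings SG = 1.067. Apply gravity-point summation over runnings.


total = Σ (SG_i − 1)·1000·V_i
first = (1.067 − 1)·1000·12.7 = 850.9000
sparge = (1.013 − 1)·1000·17.2 = 223.6000
total = 850.9000 + 223.6000

1074.5000 gravity·L


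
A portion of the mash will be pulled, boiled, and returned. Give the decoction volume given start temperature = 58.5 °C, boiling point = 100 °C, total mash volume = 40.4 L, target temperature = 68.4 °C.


V_dec = V_total·(T_target − T_start)/(T_boil − T_start)
V_dec = 40.4·(68.4 − 58.5)/(100 − 58.5)

9.6376 L


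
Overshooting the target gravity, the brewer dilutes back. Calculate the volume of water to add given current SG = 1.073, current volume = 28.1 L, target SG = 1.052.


V_water = V·((SG_curr − 1)/(SG_target − 1) − 1)
V_water = 28.1·((1.073 − 1)/(1.052 − 1) − 1)

11.3481 L


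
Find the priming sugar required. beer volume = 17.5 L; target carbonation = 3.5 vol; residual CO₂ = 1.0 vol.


sugar = (target − residual)·4.0·V
sugar = (3.5 − 1.0)·4.0·17.5

175.0000 g


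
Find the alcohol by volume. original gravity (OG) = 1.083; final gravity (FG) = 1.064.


ABV = (OG − FG) · 131.25
ABV = (1.083 − 1.064) · 131.25

2.4937 % ABV


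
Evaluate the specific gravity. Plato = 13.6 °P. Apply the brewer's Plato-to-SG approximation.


SG = 259/(259 − P)
SG = 259/(259 − 13.6)

1.0554


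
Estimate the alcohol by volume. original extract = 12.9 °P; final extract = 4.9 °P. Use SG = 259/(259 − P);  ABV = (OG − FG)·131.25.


OG = 259/(259 − 12.9) = 1.0524
FG = 259/(259 − 4.9) = 1.0193
ABV = (1.0524 − 1.0193)·131.25

4.3488 % ABV


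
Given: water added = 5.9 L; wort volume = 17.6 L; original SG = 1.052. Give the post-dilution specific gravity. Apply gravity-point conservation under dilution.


SG_new = 1 + (SG_old − 1)·V_old/(V_old + V_water)
pts = (1.052 − 1)·1000·17.6/(17.6 + 5.9) = 38.9447
SG_new = 1 + 38.9447/1000

1.0389


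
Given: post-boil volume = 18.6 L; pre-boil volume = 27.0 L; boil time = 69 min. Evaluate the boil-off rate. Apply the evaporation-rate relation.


rate = (V_pre − V_post) / (t_min/60)
rate = (27.0 − 18.6) / (69/60)

7.3043 L/hr


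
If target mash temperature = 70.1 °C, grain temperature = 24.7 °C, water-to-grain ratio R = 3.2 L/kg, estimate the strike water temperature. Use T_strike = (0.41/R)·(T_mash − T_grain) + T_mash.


T_strike = (0.41/3.2)·(70.1 − 24.7) + 70.1

75.9169 °C


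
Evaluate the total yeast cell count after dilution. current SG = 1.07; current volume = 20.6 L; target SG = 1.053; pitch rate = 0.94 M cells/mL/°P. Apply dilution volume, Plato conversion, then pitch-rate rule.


V_w = V·((SG_c−1)/(SG_t−1)−1);  °P = 259 − 259/SG_t;  cells = rate·(V+V_w)·°P
V_w = 20.6·((1.07−1)/(1.053−1)−1) = 6.6075
V_final = 20.6 + 6.6075 = 27.2075
°P = 259 − 259/1.053 = 13.0361
cells = 0.94·27.2075·13.0361

333.3992 billion cells


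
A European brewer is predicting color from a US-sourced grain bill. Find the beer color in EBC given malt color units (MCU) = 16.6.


SRM = 1.4922·MCU^0.6859;  EBC = SRM·1.97
SRM = 1.4922·16.6^0.6859 = 10.2494
EBC = 10.2494·1.97

20.1914 EBC


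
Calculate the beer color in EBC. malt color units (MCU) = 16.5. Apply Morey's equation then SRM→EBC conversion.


SRM = 1.4922·MCU^0.6859;  EBC = SRM·1.97
SRM = 1.4922·16.5^0.6859 = 10.2070
EBC = 10.2070·1.97

20.1078 EBC


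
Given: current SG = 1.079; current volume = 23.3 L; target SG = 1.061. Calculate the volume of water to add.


V_water = V·((SG_curr − 1)/(SG_target − 1) − 1)
V_water = 23.3·((1.079 − 1)/(1.061 − 1) − 1)

6.8754 L


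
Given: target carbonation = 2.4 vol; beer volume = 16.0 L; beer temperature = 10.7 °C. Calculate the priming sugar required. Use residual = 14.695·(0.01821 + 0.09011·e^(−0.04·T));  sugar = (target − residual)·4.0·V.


residual = 14.695·(0.01821 + 0.09011·e^(−0.04·10.7)) = 1.1307
sugar = (2.4 − 1.1307)·4.0·16.0

81.2350 g


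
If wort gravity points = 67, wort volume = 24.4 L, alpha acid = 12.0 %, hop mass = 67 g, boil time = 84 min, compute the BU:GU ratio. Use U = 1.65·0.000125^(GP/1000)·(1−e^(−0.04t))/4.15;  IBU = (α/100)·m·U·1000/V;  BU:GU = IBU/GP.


U = 1.65·0.000125^(67/1000)·(1−e^(−0.04·84))/4.15 = 0.2102
IBU = (12.0/100)·67·0.2102·1000/24.4 = 69.2535
BU:GU = 69.2535/67

1.0336


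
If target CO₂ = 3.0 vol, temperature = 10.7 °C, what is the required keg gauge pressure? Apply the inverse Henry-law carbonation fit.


psi = vols/(0.01821 + 0.09011·e^(−0.04·T)) − 14.695
psi = 3.0/(0.01821 + 0.09011·e^(−0.04·10.7)) − 14.695

24.2940 psi


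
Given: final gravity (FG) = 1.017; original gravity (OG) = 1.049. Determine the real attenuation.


AA = (OG−FG)/(OG−1)·100;  RA = AA·0.8192
AA = (1.049 − 1.017)/(1.049 − 1)·100 = 65.3061
RA = 65.3061·0.8192

53.4988 %


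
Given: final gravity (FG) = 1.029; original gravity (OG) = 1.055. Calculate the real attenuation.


AA = (OG−FG)/(OG−1)·100;  RA = AA·0.8192
AA = (1.055 − 1.029)/(1.055 − 1)·100 = 47.2727
RA = 47.2727·0.8192

38.7258 %


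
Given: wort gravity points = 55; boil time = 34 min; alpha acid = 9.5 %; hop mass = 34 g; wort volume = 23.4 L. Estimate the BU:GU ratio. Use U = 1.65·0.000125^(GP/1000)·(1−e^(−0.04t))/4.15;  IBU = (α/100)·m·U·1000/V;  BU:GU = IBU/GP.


U = 1.65·0.000125^(55/1000)·(1−e^(−0.04·34))/4.15 = 0.1803
IBU = (9.5/100)·34·0.1803·1000/23.4 = 24.8851
BU:GU = 24.8851/55

0.4525


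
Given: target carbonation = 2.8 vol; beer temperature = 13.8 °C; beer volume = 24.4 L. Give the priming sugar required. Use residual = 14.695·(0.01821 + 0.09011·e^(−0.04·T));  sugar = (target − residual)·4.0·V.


residual = 14.695·(0.01821 + 0.09011·e^(−0.04·13.8)) = 1.0300
sugar = (2.8 − 1.0300)·4.0·24.4

172.7474 g


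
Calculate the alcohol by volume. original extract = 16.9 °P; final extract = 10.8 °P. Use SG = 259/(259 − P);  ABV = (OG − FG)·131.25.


OG = 259/(259 − 16.9) = 1.0698
FG = 259/(259 − 10.8) = 1.0435
ABV = (1.0698 − 1.0435)·131.25

3.4509 % ABV


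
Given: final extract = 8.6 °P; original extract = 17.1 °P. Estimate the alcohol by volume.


SG = 259/(259 − P);  ABV = (OG − FG)·131.25
OG = 259/(259 − 17.1) = 1.0707
FG = 259/(259 − 8.6) = 1.0343
ABV = (1.0707 − 1.0343)·131.25

4.7703 % ABV


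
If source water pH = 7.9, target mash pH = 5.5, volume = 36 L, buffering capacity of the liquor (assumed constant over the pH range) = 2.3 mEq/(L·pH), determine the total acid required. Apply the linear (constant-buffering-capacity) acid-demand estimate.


acid = buffering capacity · (pH_source − pH_target) · V
acid = 2.3 · (7.9 − 5.5) · 36

198.7200 mEq


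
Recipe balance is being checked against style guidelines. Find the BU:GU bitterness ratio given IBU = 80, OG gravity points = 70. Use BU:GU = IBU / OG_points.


BU:GU = 80 / 70

1.1429


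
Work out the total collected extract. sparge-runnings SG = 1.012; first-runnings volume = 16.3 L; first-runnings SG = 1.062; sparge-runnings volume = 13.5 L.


total = Σ (SG_i − 1)·1000·V_i
first = (1.062 − 1)·1000·16.3 = 1010.6000
sparge = (1.012 − 1)·1000·13.5 = 162.0000
total = 1010.6000 + 162.0000

1172.6000 gravity·L


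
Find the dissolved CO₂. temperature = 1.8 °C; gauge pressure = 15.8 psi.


vols = (P + 14.695)·(0.01821 + 0.09011·e^(−0.04·T))
vols = (15.8 + 14.695)·(0.01821 + 0.09011·e^(−0.04·1.8))

3.1123 volumes


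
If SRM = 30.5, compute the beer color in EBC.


EBC = SRM · 1.97
EBC = 30.5 · 1.97

60.0850 EBC


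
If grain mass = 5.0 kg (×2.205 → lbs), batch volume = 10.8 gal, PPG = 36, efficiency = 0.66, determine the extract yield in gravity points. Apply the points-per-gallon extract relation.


points = lbs × PPG × eff / vol
lbs = 5.0 × 2.205 = 11.0250
points = 11.0250 × 36 × 0.66 / 10.8

24.2550 points


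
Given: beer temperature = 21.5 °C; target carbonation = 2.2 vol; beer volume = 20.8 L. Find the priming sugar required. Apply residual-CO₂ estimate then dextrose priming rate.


residual = 14.695·(0.01821 + 0.09011·e^(−0.04·T));  sugar = (target − residual)·4.0·V
residual = 14.695·(0.01821 + 0.09011·e^(−0.04·21.5)) = 0.8279
sugar = (2.2 − 0.8279)·4.0·20.8

114.1560 g


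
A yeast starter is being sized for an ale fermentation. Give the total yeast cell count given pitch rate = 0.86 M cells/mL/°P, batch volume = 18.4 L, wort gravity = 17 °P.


cells (billions) = rate · V_L · °P
cells = 0.86 · 18.4 · 17

269.0080 billion cells


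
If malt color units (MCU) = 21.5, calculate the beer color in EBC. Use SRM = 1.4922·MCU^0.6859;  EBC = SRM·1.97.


SRM = 1.4922·21.5^0.6859 = 12.2390
EBC = 12.2390·1.97

24.1109 EBC


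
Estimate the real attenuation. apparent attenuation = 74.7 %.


RA = AA · 0.8192
RA = 74.7 · 0.8192

61.1942 %


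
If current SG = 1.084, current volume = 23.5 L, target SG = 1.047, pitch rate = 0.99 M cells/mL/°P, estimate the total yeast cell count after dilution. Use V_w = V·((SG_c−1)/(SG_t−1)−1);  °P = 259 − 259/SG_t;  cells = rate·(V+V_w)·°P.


V_w = 23.5·((1.084−1)/(1.047−1)−1) = 18.5000
V_final = 23.5 + 18.5000 = 42.0000
°P = 259 − 259/1.047 = 11.6266
cells = 0.99·42.0000·11.6266

483.4320 billion cells


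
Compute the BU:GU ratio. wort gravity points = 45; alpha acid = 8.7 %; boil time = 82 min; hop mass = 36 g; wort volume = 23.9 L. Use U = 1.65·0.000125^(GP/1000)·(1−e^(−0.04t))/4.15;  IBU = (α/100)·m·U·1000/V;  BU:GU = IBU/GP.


U = 1.65·0.000125^(45/1000)·(1−e^(−0.04·82))/4.15 = 0.2554
IBU = (8.7/100)·36·0.2554·1000/23.9 = 33.4629
BU:GU = 33.4629/45

0.7436


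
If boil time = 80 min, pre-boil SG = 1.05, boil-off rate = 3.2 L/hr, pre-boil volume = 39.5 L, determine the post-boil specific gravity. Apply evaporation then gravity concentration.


V_post = V_pre − rate·(t/60);  SG_post = 1 + (SG_pre−1)·V_pre/V_post
V_post = 39.5 − 3.2·(80/60) = 35.2333
SG_post = 1 + (1.05 − 1)·39.5/35.2333

1.0561


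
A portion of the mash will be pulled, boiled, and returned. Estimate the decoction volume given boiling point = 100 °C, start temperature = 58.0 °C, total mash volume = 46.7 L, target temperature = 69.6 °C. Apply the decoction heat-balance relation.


V_dec = V_total·(T_target − T_start)/(T_boil − T_start)
V_dec = 46.7·(69.6 − 58.0)/(100 − 58.0)

12.8981 L


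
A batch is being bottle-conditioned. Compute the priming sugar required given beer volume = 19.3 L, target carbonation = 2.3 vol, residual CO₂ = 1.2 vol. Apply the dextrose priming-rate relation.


sugar = (target − residual)·4.0·V
sugar = (2.3 − 1.2)·4.0·19.3

84.9200 g


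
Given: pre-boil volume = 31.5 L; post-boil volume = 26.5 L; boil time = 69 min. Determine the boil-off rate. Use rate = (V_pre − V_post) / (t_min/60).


rate = (31.5 − 26.5) / (69/60)

4.3478 L/hr


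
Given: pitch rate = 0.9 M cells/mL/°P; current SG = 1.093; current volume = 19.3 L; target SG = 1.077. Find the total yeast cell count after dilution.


V_w = V·((SG_c−1)/(SG_t−1)−1);  °P = 259 − 259/SG_t;  cells = rate·(V+V_w)·°P
V_w = 19.3·((1.093−1)/(1.077−1)−1) = 4.0104
V_final = 19.3 + 4.0104 = 23.3104
°P = 259 − 259/1.077 = 18.5172
cells = 0.9·23.3104·18.5172

388.4784 billion cells


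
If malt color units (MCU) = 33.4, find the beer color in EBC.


SRM = 1.4922·MCU^0.6859;  EBC = SRM·1.97
SRM = 1.4922·33.4^0.6859 = 16.5564
EBC = 16.5564·1.97

32.6160 EBC


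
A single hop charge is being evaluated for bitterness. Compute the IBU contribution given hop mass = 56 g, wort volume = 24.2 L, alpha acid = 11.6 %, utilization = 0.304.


IBU = (α/100)·mass·U·1000 / V
IBU = (11.6/100)·56·0.304·1000 / 24.2

81.6026 IBU


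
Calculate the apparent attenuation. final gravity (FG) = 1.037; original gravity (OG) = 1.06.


AA = (OG − FG)/(OG − 1) · 100
AA = (1.06 − 1.037)/(1.06 − 1) · 100

38.3333 %


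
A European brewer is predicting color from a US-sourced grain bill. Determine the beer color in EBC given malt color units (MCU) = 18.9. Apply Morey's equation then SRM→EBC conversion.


SRM = 1.4922·MCU^0.6859;  EBC = SRM·1.97
SRM = 1.4922·18.9^0.6859 = 11.2035
EBC = 11.2035·1.97

22.0708 EBC


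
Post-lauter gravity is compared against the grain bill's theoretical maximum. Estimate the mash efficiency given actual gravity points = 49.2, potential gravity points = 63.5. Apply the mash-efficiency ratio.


efficiency = actual / potential × 100
efficiency = 49.2 / 63.5 × 100

77.4803 %


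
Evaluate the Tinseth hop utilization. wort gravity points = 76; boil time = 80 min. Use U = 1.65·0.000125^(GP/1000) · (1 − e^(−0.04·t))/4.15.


bigness = 1.65·0.000125^(76/1000) = 0.8334
boil_factor = (1 − e^(−0.04·80))/4.15 = 0.2311
U = 0.8334 · 0.2311

0.1926


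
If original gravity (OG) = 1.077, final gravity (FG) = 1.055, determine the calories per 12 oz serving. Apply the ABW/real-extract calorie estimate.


ABW = (OG−FG)·131.25·0.79/FG;  °P = 259 − 259/SG (for OG→OE and FG→AE);  RE = 0.1808·OE + 0.8192·AE;  Cal = (6.9·ABW + 4·(RE−0.1))·FG·3.55
ABW = (1.077 − 1.055)·131.25·0.79/1.055 = 2.1622
OE = 259 − 259/1.077 = 18.5172 °P
AE = 259 − 259/1.055 = 13.5024 °P
RE = 0.1808·18.5172 + 0.8192·13.5024 = 14.4090 °P
Cal = (6.9·2.1622 + 4·(14.4090−0.1))·1.055·3.55

270.2400 kcal


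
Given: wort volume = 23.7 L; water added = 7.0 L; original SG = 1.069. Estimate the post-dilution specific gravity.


SG_new = 1 + (SG_old − 1)·V_old/(V_old + V_water)
pts = (1.069 − 1)·1000·23.7/(23.7 + 7.0) = 53.2671
SG_new = 1 + 53.2671/1000

1.0533
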